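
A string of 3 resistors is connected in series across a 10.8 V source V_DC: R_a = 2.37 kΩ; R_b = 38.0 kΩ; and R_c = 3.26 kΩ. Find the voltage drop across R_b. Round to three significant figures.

V ≈ 9.41 V

Total series resistance ΣR = 2.37 + 38.0 + 3.26 = 43.63 kΩ.
Voltage divider: V = V_DC · (38.00 / 43.63) = 10.8 × 0.8710 = 9.406 V.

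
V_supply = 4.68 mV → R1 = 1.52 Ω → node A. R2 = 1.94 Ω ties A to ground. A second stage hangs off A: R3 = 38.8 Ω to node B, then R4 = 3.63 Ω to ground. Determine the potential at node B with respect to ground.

V_B ≈ 0.220 mV

Looking into the second stage from A: R3 + R4 = 42.43 Ω appears in parallel with R2.
R2 ‖ (R3+R4) = 1.855 Ω.
V_A = 4.68 × 1.855/(1.52 + 1.855) = 2.572 mV.
Then the unloaded second divider: V_B = V_A × R4/(R3+R4) = 2.572 × 0.08555 = 0.2201 mV.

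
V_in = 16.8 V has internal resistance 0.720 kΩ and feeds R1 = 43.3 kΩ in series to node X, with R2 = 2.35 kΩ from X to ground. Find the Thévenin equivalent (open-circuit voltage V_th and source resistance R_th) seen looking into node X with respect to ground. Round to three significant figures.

R1' = 0.720 + 43.3 = 44.02 kΩ (source resistance + R1).
V_th is the unloaded tap voltage: V_in · R2/(R1'+R2) = 16.8 × 0.05068 = 0.8514 V.
Looking into X with the source shorted: R_th = R1'·R2/(R1'+R2) = 44.02 × 2.35/46.37 = 2.231 kΩ.

V_th ≈ 0.851 V, R_th ≈ 2.23 kΩ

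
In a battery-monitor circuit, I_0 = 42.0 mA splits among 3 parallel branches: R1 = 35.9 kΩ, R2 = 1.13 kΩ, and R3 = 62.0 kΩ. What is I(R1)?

I ≈ 1.26 mA

Total conductance ΣG = 1/35.9 + 1/1.13 + 1/62.0 = 0.9289 (units of 1/kΩ).
Current divider: I(R1) = I_0 · G_k/ΣG = 42.0 × (0.02786/0.9289) = 42.0 × 0.02999 = 1.259 mA.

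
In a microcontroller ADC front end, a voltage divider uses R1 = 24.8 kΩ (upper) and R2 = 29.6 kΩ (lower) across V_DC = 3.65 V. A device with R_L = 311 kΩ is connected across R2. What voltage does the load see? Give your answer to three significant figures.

First combine the lower leg with the load: R2 ‖ R_L = 27.03 kΩ.
Then V_out = V_DC · R2'/(R1 + R2') = 3.65 × 27.03/51.83 = 1.903 V.

V_out ≈ 1.90 V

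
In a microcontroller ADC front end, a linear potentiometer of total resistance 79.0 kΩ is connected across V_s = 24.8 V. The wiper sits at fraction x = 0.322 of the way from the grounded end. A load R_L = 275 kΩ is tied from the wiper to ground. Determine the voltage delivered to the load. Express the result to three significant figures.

The pot divides into 53.56 kΩ above the wiper and 25.44 kΩ below.
R_L loads the lower segment: effective lower R = 23.28 kΩ.
Loaded-divider output: V_out = 24.8 × 0.3030 = 7.514 V.

V_out ≈ 7.51 V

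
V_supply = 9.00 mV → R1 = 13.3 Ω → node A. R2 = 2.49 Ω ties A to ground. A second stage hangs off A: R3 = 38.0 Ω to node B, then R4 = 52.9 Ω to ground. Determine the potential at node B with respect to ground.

V_B ≈ 0.807 mV

Looking into the second stage from A: R3 + R4 = 90.90 Ω appears in parallel with R2.
Effective lower resistance at A: R2 ‖ 90.90 = 2.424 Ω.
V_A = 9.00 × 2.424/(13.3 + 2.424) = 1.387 mV.
Then the unloaded second divider: V_B = V_A × R4/(R3+R4) = 1.387 × 0.5820 = 0.8073 mV.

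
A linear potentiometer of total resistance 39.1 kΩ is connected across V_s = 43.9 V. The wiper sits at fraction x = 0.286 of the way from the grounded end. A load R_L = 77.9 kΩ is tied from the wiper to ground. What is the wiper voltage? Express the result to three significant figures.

V_out ≈ 11.4 V

Lower segment x·R_p = 11.18 kΩ; upper segment (1−x)·R_p = 27.92 kΩ.
Lower segment in parallel with the load: 11.18 ‖ 77.9 = 9.779 kΩ.
Then V_out = V_s · 9.779/(27.92 + 9.779) = 11.39 V.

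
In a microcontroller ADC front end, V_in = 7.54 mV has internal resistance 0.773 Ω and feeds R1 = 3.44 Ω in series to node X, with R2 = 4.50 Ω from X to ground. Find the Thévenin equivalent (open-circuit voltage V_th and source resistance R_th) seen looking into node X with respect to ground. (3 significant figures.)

V_th ≈ 3.89 mV, R_th ≈ 2.18 Ω

R1' = 0.773 + 3.44 = 4.213 Ω (source resistance + R1).
Open-circuit (no load on X): V_th = V_in · R2/(R1' + R2) = 7.54 × 4.50/(4.213 + 4.50) = 3.894 mV.
With V_in suppressed (replaced by a short), R_th = R1' ‖ R2 = (4.213 × 4.50)/(4.213 + 4.50) = 2.176 Ω.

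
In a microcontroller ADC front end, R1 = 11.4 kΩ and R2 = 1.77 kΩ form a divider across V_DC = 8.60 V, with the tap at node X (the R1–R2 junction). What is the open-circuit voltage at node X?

V_th ≈ 1.16 V

With X open, the divider is unloaded: V_th = 8.60 × 1.77/13.17 = 1.156 V.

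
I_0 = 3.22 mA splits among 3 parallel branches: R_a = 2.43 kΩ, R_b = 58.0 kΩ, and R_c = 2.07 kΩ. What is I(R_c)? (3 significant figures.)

I ≈ 1.71 mA

ΣG = 1/2.43 + 1/58.0 + 1/2.07 = 0.9119.
By the current-divider rule, I = I_0 · G_k/ΣG = 3.22 × 0.5298 = 1.706 mA.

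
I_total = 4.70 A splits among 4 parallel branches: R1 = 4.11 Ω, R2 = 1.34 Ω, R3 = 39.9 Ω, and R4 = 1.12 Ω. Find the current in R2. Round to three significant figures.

Conductances: ΣG = 1/4.11 + 1/1.34 + 1/39.9 + 1/1.12 = 1.907 (1/Ω).
R2 takes the fraction G_k/ΣG = 0.7463/1.907 = 0.3912, so I = 4.70 × 0.3912 = 1.839 A.

I ≈ 1.84 A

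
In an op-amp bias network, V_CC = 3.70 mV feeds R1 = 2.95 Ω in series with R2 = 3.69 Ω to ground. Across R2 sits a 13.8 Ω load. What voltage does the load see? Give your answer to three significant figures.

First combine the lower leg with the load: R2 ‖ R_L = 2.911 Ω.
Then V_out = V_CC · R2'/(R1 + R2') = 3.70 × 2.911/5.861 = 1.838 mV.
(Unloaded it would be 2.06 mV; the load pulls it down.)

V_out ≈ 1.84 mV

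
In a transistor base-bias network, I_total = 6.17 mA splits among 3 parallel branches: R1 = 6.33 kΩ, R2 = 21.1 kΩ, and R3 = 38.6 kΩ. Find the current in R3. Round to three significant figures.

I ≈ 0.691 mA

ΣG = 1/6.33 + 1/21.1 + 1/38.6 = 0.2313.
By the current-divider rule, I = I_total · G_k/ΣG = 6.17 × 0.1120 = 0.6911 mA.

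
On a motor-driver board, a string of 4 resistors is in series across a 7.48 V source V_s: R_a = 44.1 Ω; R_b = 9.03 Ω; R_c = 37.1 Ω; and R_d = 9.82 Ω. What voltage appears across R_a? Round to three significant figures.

V ≈ 3.30 V

Series total: ΣR = 44.1 + 9.03 + 37.1 + 9.82 = 100.0 Ω.
Voltage divider: V = V_s · (44.10 / 100.0) = 7.48 × 0.4408 = 3.297 V.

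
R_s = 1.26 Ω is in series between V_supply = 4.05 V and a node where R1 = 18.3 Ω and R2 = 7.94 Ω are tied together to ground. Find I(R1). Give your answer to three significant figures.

I ≈ 0.180 A

Equivalent of the parallel group: R_p = 5.537 Ω.
V_A = 4.05 × 5.537/6.797 = 3.299 V.
I(R1) = V_A / R1 = 3.299/18.3 = 0.1803 A.
(Check via current divider: I_total = 0.5958 A; share G_k/ΣG = 0.3026 → same result.)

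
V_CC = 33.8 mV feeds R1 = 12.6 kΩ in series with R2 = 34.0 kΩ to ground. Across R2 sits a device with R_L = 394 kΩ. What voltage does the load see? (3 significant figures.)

V_out ≈ 24.1 mV

First combine the lower leg with the load: R2 ‖ R_L = 31.30 kΩ.
Voltage divider with the loaded lower leg: V_out = 33.8 × 31.30/(12.6 + 31.30) = 33.8 × 0.7130 = 24.10 mV.
(Unloaded it would be 24.7 mV; the load pulls it down.)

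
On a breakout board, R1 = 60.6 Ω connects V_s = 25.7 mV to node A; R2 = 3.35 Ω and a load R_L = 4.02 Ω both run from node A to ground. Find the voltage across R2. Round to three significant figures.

V_out ≈ 0.752 mV

R2 ‖ R_L = (3.35 × 4.02)/(3.35 + 4.02) = 1.827 Ω.
Now apply the divider: V_out = 25.7 × 0.02927 = 0.7522 mV.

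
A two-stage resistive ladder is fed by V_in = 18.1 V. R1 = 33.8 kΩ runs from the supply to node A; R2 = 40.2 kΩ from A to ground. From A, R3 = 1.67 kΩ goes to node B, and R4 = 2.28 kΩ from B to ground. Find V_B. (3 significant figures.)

Node A sees R2 in parallel with the series input of stage 2, R3 + R4 = 3.950 kΩ.
Effective lower resistance at A: R2 ‖ 3.950 = 3.597 kΩ.
So V_A = 18.1 × 0.09617 = 1.741 V.
Then the unloaded second divider: V_B = V_A × R4/(R3+R4) = 1.741 × 0.5772 = 1.005 V.

V_B ≈ 1.00 V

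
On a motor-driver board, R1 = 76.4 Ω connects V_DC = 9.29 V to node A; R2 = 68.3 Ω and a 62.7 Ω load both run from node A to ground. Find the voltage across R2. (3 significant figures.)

V_out ≈ 2.78 V

R2 ‖ R_L = (68.3 × 62.7)/(68.3 + 62.7) = 32.69 Ω.
Then V_out = V_DC · R2'/(R1 + R2') = 9.29 × 32.69/109.1 = 2.784 V.
(Unloaded it would be 4.38 V; the load pulls it down.)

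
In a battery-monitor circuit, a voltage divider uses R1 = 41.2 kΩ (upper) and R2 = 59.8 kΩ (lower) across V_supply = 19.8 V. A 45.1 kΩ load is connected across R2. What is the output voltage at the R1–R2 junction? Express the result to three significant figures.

First combine the lower leg with the load: R2 ‖ R_L = 25.71 kΩ.
Voltage divider with the loaded lower leg: V_out = 19.8 × 25.71/(41.2 + 25.71) = 19.8 × 0.3842 = 7.608 V.
(Unloaded it would be 11.7 V; the load pulls it down.)

V_out ≈ 7.61 V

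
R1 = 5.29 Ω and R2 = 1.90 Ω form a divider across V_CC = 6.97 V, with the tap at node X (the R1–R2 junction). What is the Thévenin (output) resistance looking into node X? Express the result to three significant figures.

R_th ≈ 1.40 Ω

Zeroing V_CC shorts the top of R1 to ground, so R_th = R1 ‖ R2 = 1.398 Ω.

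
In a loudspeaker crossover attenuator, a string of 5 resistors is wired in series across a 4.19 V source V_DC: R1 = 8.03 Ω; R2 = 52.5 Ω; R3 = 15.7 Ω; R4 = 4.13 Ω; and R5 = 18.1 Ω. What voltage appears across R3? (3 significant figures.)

ΣR = 8.03 + 52.5 + 15.7 + 4.13 + 18.1 = 98.46 Ω.
Voltage divider: V = V_DC · (15.70 / 98.46) = 4.19 × 0.1595 = 0.6681 V.

V ≈ 0.668 V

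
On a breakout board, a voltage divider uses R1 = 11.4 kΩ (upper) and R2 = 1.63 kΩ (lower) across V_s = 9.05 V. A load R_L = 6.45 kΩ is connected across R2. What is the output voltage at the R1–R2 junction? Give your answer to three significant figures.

V_out ≈ 0.927 V

The load sits in parallel with R2, giving an effective lower resistance R2' = R2·R_L/(R2+R_L) = 1.301 kΩ.
Voltage divider with the loaded lower leg: V_out = 9.05 × 1.301/(11.4 + 1.301) = 9.05 × 0.1024 = 0.9271 V.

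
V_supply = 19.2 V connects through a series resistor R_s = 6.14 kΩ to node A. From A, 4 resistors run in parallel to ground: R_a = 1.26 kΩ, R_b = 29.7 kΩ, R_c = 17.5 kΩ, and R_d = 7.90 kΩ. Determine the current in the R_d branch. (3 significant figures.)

Equivalent of the parallel group: R_p = 0.9891 kΩ.
Node voltage V_A = V_supply · R_p/(R_s + R_p) = 19.2 × 0.1387 = 2.664 V.
I(R_d) = V_A / R_d = 2.664/7.90 = 0.3372 mA.
(Equivalently: I_total = 2.693 mA, then current-divider fraction G_k/ΣG = 0.1252.)

I ≈ 0.337 mA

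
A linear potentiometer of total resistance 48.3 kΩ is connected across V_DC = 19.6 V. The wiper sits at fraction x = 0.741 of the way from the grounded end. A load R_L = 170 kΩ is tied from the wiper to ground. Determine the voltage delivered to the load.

Lower segment x·R_p = 35.79 kΩ; upper segment (1−x)·R_p = 12.51 kΩ.
Lower segment in parallel with the load: 35.79 ‖ 170 = 29.57 kΩ.
Then V_out = V_DC · 29.57/(12.51 + 29.57) = 13.77 V.

V_out ≈ 13.8 V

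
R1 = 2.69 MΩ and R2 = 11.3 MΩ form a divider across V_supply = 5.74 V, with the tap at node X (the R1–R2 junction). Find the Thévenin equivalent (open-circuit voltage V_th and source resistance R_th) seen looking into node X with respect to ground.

With X open, the divider is unloaded: V_th = 5.74 × 11.3/13.99 = 4.636 V.
Zeroing V_supply shorts the top of R1 to ground, so R_th = R1 ‖ R2 = 2.173 MΩ.

V_th ≈ 4.64 V, R_th ≈ 2.17 MΩ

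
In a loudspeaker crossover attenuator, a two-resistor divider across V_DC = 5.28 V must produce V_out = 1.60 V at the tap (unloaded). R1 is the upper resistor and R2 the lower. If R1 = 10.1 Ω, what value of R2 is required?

R2 ≈ 4.39 Ω

V_out/V_DC = R2/(R1+R2) = 0.3030.
Rearranging, R2 = R1·k/(1−k) = 10.1 × 0.4348 = 4.391 Ω.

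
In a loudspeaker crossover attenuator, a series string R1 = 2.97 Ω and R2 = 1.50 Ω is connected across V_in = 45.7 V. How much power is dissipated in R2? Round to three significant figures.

P ≈ 157 W

ΣR = 4.470 Ω → I = 45.7/4.470 = 10.22 A.
V(R2) = I·R = 15.34 V; P = V·I = 15.34 × 10.22 = 156.8 W.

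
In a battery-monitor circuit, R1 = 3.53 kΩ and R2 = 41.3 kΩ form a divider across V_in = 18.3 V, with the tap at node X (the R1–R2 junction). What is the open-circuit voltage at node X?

V_th is the unloaded tap voltage: V_in · R2/(R1+R2) = 18.3 × 0.9213 = 16.86 V.

V_th ≈ 16.9 V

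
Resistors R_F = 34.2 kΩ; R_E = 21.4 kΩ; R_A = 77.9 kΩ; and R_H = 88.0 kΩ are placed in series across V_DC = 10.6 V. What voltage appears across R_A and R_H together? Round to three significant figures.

ΣR = 34.2 + 21.4 + 77.9 + 88.0 = 221.5 kΩ.
R_{R_A..R_H} = 77.9 + 88.0 = 165.9 kΩ.
V = V_DC · R/ΣR = 10.6 × 0.7490 = 7.939 V.

V ≈ 7.94 V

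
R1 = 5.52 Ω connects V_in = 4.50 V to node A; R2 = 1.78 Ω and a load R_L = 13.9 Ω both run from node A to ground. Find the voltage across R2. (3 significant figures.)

V_out ≈ 1.00 V

The load sits in parallel with R2, giving an effective lower resistance R2' = R2·R_L/(R2+R_L) = 1.578 Ω.
Voltage divider with the loaded lower leg: V_out = 4.50 × 1.578/(5.52 + 1.578) = 4.50 × 0.2223 = 1.000 V.
(Unloaded it would be 1.10 V; the load pulls it down.)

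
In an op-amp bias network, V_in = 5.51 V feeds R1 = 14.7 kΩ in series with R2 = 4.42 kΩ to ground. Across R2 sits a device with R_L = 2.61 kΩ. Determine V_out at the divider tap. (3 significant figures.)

First combine the lower leg with the load: R2 ‖ R_L = 1.641 kΩ.
Then V_out = V_in · R2'/(R1 + R2') = 5.51 × 1.641/16.34 = 0.5533 V.

V_out ≈ 0.553 V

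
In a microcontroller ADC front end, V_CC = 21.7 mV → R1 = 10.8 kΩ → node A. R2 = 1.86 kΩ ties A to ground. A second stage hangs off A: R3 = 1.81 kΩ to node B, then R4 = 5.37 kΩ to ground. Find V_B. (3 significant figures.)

The second stage (R3 + R4 = 7.180 kΩ) loads node A in parallel with R2.
R2 ‖ (R3+R4) = 1.477 kΩ.
V_A = 21.7 × 1.477/(10.8 + 1.477) = 2.611 mV.
Then the unloaded second divider: V_B = V_A × R4/(R3+R4) = 2.611 × 0.7479 = 1.953 mV.

V_B ≈ 1.95 mV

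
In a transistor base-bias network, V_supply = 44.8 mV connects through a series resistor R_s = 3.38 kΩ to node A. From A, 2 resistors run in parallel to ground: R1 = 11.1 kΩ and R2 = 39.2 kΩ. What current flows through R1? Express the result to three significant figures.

Equivalent of the parallel group: R_p = 8.650 kΩ.
V_A = 44.8 × 8.650/12.03 = 32.21 mV.
I(R1) = V_A / R1 = 32.21/11.1 = 2.902 µA.

I ≈ 2.90 µA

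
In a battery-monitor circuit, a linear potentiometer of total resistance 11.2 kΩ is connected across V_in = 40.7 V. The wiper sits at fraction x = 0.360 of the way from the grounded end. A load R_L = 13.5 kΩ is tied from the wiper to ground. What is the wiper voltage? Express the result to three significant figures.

V_out ≈ 12.3 V

Lower segment x·R_p = 4.032 kΩ; upper segment (1−x)·R_p = 7.168 kΩ.
(x·R_p) ‖ R_L = 3.105 kΩ.
Then V_out = V_in · 3.105/(7.168 + 3.105) = 12.30 V.
(Unloaded: V_out = x·V_in = 14.7 V.)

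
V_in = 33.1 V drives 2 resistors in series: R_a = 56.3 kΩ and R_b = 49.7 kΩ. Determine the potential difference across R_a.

V ≈ 17.6 V

Series total: ΣR = 56.3 + 49.7 = 106.0 kΩ.
V = V_in · R/ΣR = 33.1 × 0.5311 = 17.58 V.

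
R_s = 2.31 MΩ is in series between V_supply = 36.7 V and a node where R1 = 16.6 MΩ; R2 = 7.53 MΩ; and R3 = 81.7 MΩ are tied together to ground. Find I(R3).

Parallel bank: R_p = 1/(1/16.6 + 1/7.53 + 1/81.7) = 4.871 MΩ.
V_A = 36.7 × 4.871/7.181 = 24.89 V.
Branch current I = V_A/R3 = 24.89/81.7 = 0.3047 µA.
(Check via current divider: I_total = 5.110 µA; share G_k/ΣG = 0.05962 → same result.)

I ≈ 0.305 µA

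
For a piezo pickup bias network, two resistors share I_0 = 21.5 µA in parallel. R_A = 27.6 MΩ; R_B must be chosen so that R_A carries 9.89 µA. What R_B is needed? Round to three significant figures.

R_B ≈ 23.5 MΩ

Two-branch current divider: I_A = I_0 · R_B/(R_A + R_B).
9.89/21.5 = R_B/(R_A + R_B) → R_B = R_A · (0.4600)/(1 − 0.4600) = 27.6 × 0.8519 = 23.51 MΩ.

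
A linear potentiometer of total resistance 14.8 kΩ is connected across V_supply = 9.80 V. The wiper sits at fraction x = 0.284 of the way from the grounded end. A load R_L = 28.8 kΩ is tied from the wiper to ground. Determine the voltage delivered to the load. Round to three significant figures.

V_out ≈ 2.52 V

The pot divides into 10.60 kΩ above the wiper and 4.203 kΩ below.
R_L loads the lower segment: effective lower R = 3.668 kΩ.
V_out = 9.80 × 3.668/(10.60 + 3.668) = 2.520 V.
(Unloaded: V_out = x·V_supply = 2.78 V.)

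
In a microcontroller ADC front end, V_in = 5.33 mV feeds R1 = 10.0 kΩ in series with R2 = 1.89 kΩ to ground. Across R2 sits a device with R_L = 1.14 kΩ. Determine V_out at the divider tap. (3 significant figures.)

V_out ≈ 0.354 mV

The load sits in parallel with R2, giving an effective lower resistance R2' = R2·R_L/(R2+R_L) = 0.7111 kΩ.
Now apply the divider: V_out = 5.33 × 0.06639 = 0.3538 mV.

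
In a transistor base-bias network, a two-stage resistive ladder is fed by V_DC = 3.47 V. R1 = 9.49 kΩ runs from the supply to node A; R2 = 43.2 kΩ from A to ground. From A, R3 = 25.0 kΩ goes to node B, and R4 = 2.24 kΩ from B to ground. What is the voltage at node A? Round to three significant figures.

The second stage (R3 + R4 = 27.24 kΩ) loads node A in parallel with R2.
Effective lower resistance at A: R2 ‖ 27.24 = 16.71 kΩ.
So V_A = 3.47 × 0.6377 = 2.213 V.

V_A ≈ 2.21 V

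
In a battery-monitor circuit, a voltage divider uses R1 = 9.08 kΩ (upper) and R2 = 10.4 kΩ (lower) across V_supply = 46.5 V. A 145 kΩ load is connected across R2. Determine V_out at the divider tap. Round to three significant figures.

R2 ‖ R_L = (10.4 × 145)/(10.4 + 145) = 9.704 kΩ.
Now apply the divider: V_out = 46.5 × 0.5166 = 24.02 V.
(Unloaded it would be 24.8 V; the load pulls it down.)

V_out ≈ 24.0 V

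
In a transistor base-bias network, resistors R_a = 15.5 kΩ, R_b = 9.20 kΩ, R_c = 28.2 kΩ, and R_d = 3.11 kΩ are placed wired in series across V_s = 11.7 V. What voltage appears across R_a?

V ≈ 3.24 V

Total series resistance ΣR = 15.5 + 9.20 + 28.2 + 3.11 = 56.01 kΩ.
V = V_s · R/ΣR = 11.7 × 0.2767 = 3.238 V.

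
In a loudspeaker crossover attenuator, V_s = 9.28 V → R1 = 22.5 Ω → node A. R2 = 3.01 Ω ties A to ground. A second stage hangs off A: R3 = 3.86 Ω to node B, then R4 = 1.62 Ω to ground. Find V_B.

The second stage (R3 + R4 = 5.480 Ω) loads node A in parallel with R2.
Effective lower resistance at A: R2 ‖ 5.480 = 1.943 Ω.
V_A = 9.28 × 1.943/(22.5 + 1.943) = 0.7376 V.
Stage 2 is unloaded, so V_B = V_A · R4/(R3+R4) = 0.7376 × 1.62/5.480 = 0.2181 V.

V_B ≈ 0.218 V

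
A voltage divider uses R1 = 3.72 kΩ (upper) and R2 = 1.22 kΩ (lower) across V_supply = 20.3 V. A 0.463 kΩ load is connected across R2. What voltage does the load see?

First combine the lower leg with the load: R2 ‖ R_L = 0.3356 kΩ.
Voltage divider with the loaded lower leg: V_out = 20.3 × 0.3356/(3.72 + 0.3356) = 20.3 × 0.08276 = 1.680 V.

V_out ≈ 1.68 V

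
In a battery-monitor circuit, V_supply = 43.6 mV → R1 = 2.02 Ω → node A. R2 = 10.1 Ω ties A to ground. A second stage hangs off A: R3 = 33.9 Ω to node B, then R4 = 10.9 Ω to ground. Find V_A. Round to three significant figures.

Looking into the second stage from A: R3 + R4 = 44.80 Ω appears in parallel with R2.
Effective lower resistance at A: R2 ‖ 44.80 = 8.242 Ω.
So V_A = 43.6 × 0.8032 = 35.02 mV.

V_A ≈ 35.0 mV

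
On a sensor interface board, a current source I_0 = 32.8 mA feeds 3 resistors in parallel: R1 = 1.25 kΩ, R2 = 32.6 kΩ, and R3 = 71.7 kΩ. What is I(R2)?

Total conductance ΣG = 1/1.25 + 1/32.6 + 1/71.7 = 0.8446 (units of 1/kΩ).
By the current-divider rule, I = I_0 · G_k/ΣG = 32.8 × 0.03632 = 1.191 mA.

I ≈ 1.19 mA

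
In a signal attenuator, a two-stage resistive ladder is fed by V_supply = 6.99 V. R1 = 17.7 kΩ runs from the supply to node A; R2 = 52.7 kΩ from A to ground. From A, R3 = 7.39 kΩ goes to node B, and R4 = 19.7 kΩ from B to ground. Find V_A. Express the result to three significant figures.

V_A ≈ 3.51 V

Node A sees R2 in parallel with the series input of stage 2, R3 + R4 = 27.09 kΩ.
Effective lower resistance at A: R2 ‖ 27.09 = 17.89 kΩ.
First divider: V_A = V_supply · 17.89/(17.7 + 17.89) = 3.514 V.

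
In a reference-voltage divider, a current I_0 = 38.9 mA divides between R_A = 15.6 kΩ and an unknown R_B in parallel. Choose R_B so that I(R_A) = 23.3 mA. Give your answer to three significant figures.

Two-branch current divider: I_A = I_0 · R_B/(R_A + R_B).
23.3/38.9 = R_B/(R_A + R_B) → R_B = R_A · (0.5990)/(1 − 0.5990) = 15.6 × 1.494 = 23.30 kΩ.

R_B ≈ 23.3 kΩ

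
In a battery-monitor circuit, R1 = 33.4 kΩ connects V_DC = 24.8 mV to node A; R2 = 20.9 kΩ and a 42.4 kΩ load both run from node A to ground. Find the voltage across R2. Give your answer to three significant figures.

V_out ≈ 7.32 mV

R2 ‖ R_L = (20.9 × 42.4)/(20.9 + 42.4) = 14.00 kΩ.
Then V_out = V_DC · R2'/(R1 + R2') = 24.8 × 14.00/47.40 = 7.325 mV.
(Unloaded it would be 9.55 mV; the load pulls it down.)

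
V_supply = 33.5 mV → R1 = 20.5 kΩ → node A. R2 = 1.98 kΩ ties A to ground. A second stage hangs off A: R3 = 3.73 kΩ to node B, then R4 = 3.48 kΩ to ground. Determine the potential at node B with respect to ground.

The second stage (R3 + R4 = 7.210 kΩ) loads node A in parallel with R2.
Effective lower resistance at A: R2 ‖ 7.210 = 1.553 kΩ.
So V_A = 33.5 × 0.07044 = 2.360 mV.
Stage 2 is unloaded, so V_B = V_A · R4/(R3+R4) = 2.360 × 3.48/7.210 = 1.139 mV.

V_B ≈ 1.14 mV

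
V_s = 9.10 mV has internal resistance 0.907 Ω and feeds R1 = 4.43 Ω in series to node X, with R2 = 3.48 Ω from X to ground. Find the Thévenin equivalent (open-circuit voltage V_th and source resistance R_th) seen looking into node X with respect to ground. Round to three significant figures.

V_th ≈ 3.59 mV, R_th ≈ 2.11 Ω

R1' = 0.907 + 4.43 = 5.337 Ω (source resistance + R1).
Open-circuit (no load on X): V_th = V_s · R2/(R1' + R2) = 9.10 × 3.48/(5.337 + 3.48) = 3.592 mV.
Looking into X with the source shorted: R_th = R1'·R2/(R1'+R2) = 5.337 × 3.48/8.817 = 2.106 Ω.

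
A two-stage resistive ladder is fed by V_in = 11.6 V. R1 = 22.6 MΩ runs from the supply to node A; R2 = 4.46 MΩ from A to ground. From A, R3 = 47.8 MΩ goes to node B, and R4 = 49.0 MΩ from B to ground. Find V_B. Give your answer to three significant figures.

Looking into the second stage from A: R3 + R4 = 96.80 MΩ appears in parallel with R2.
Effective lower resistance at A: R2 ‖ 96.80 = 4.264 MΩ.
First divider: V_A = V_in · 4.264/(22.6 + 4.264) = 1.841 V.
Stage 2 is unloaded, so V_B = V_A · R4/(R3+R4) = 1.841 × 49.0/96.80 = 0.9319 V.

V_B ≈ 0.932 V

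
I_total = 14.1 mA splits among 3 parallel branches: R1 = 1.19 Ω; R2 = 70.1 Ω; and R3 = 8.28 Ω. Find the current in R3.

Conductances: ΣG = 1/1.19 + 1/70.1 + 1/8.28 = 0.9754 (1/Ω).
R3 takes the fraction G_k/ΣG = 0.1208/0.9754 = 0.1238, so I = 14.1 × 0.1238 = 1.746 mA.

I ≈ 1.75 mA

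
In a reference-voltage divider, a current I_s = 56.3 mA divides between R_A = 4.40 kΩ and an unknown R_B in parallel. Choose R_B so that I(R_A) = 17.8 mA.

R_B ≈ 2.03 kΩ

In a two-way split, I_A/I_s = R_B/(R_A + R_B).
17.8/56.3 = R_B/(R_A + R_B) → R_B = R_A · (0.3162)/(1 − 0.3162) = 4.40 × 0.4623 = 2.034 kΩ.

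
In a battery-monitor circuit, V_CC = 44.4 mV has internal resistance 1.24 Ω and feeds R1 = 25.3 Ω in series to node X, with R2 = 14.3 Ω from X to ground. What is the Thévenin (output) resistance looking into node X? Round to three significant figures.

R1' = 1.24 + 25.3 = 26.54 Ω (source resistance + R1).
With V_CC suppressed (replaced by a short), R_th = R1' ‖ R2 = (26.54 × 14.3)/(26.54 + 14.3) = 9.293 Ω.

R_th ≈ 9.29 Ω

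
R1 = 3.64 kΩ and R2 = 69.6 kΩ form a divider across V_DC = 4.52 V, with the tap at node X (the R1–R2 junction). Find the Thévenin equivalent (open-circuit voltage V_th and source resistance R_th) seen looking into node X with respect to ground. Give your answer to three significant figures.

With X open, the divider is unloaded: V_th = 4.52 × 69.6/73.24 = 4.295 V.
Looking into X with the source shorted: R_th = R1·R2/(R1+R2) = 3.640 × 69.6/73.24 = 3.459 kΩ.

V_th ≈ 4.30 V, R_th ≈ 3.46 kΩ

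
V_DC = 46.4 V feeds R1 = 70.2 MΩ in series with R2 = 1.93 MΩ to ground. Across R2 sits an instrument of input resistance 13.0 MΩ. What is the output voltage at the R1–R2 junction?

V_out ≈ 1.08 V

R2 ‖ R_L = (1.93 × 13.0)/(1.93 + 13.0) = 1.681 MΩ.
Voltage divider with the loaded lower leg: V_out = 46.4 × 1.681/(70.2 + 1.681) = 46.4 × 0.02338 = 1.085 V.
(Unloaded it would be 1.24 V; the load pulls it down.)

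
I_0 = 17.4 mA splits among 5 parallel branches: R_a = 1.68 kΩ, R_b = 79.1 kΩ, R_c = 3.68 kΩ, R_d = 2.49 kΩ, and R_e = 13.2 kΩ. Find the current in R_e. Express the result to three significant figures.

I ≈ 0.971 mA

ΣG = 1/1.68 + 1/79.1 + 1/3.68 + 1/2.49 + 1/13.2 = 1.357.
R_e takes the fraction G_k/ΣG = 0.07576/1.357 = 0.05583, so I = 17.4 × 0.05583 = 0.9714 mA.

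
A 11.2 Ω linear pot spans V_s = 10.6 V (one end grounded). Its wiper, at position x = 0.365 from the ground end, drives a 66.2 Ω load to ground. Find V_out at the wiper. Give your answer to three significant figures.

Lower segment x·R_p = 4.088 Ω; upper segment (1−x)·R_p = 7.112 Ω.
Lower segment in parallel with the load: 4.088 ‖ 66.2 = 3.850 Ω.
Loaded-divider output: V_out = 10.6 × 0.3512 = 3.723 V.
(Unloaded: V_out = x·V_s = 3.87 V.)

V_out ≈ 3.72 V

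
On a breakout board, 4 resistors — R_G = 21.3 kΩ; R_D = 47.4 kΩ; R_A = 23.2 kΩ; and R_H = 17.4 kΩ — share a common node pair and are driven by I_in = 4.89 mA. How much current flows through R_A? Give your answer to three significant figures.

Total conductance ΣG = 1/21.3 + 1/47.4 + 1/23.2 + 1/17.4 = 0.1686 (units of 1/kΩ).
R_A takes the fraction G_k/ΣG = 0.04310/0.1686 = 0.2556, so I = 4.89 × 0.2556 = 1.250 mA.

I ≈ 1.25 mA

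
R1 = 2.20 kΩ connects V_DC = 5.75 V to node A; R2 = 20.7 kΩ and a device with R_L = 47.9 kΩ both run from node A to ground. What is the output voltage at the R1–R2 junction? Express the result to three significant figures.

V_out ≈ 4.99 V

R2 ‖ R_L = (20.7 × 47.9)/(20.7 + 47.9) = 14.45 kΩ.
Voltage divider with the loaded lower leg: V_out = 5.75 × 14.45/(2.20 + 14.45) = 5.75 × 0.8679 = 4.990 V.
(Unloaded it would be 5.20 V; the load pulls it down.)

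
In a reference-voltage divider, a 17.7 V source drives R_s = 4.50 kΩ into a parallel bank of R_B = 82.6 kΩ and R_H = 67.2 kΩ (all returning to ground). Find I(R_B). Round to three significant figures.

Combine the parallel branches: R_p = (1/82.6 + 1/67.2)⁻¹ = 37.05 kΩ.
V_A by voltage divider: V_A = 17.7 × 37.05/(4.50 + 37.05) = 15.78 V.
I(R_B) = V_A / R_B = 15.78/82.6 = 0.1911 mA.
(Check via current divider: I_total = 0.4259 mA; share G_k/ΣG = 0.4486 → same result.)

I ≈ 0.191 mA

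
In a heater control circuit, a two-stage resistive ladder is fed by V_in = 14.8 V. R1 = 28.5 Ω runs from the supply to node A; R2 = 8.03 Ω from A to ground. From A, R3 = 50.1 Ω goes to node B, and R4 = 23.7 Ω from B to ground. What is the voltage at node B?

The second stage (R3 + R4 = 73.80 Ω) loads node A in parallel with R2.
R2 ‖ (R3+R4) = 7.242 Ω.
V_A = 14.8 × 7.242/(28.5 + 7.242) = 2.999 V.
Stage 2 is unloaded, so V_B = V_A · R4/(R3+R4) = 2.999 × 23.7/73.80 = 0.9630 V.

V_B ≈ 0.963 V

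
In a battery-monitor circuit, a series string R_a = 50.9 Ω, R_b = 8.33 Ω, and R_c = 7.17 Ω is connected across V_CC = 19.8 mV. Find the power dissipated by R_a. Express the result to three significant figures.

P ≈ 4.53 µW

Series current I = V_CC/ΣR = 19.8/66.40 = 0.2982 mA.
P(R_a) = I²·R_a = (0.2982)² × 50.9 = 4.526 µW.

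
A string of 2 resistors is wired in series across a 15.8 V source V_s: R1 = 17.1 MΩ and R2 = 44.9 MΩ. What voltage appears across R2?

Series total: ΣR = 17.1 + 44.9 = 62.00 MΩ.
By the voltage-divider rule, V = 15.8 × 44.90/62.00 = 11.44 V.

V ≈ 11.4 V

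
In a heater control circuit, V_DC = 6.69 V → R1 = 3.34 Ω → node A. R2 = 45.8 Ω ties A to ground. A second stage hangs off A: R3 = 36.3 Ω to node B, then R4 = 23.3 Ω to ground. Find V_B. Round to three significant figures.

Looking into the second stage from A: R3 + R4 = 59.60 Ω appears in parallel with R2.
Effective lower resistance at A: R2 ‖ 59.60 = 25.90 Ω.
First divider: V_A = V_DC · 25.90/(3.34 + 25.90) = 5.926 V.
V_B = V_A × 0.3909 = 2.317 V.

V_B ≈ 2.32 V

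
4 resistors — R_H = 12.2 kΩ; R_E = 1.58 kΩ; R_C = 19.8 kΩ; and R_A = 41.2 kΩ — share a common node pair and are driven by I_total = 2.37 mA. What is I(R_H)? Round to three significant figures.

Conductances: ΣG = 1/12.2 + 1/1.58 + 1/19.8 + 1/41.2 = 0.7897 (1/kΩ).
Current divider: I(R_H) = I_total · G_k/ΣG = 2.37 × (0.08197/0.7897) = 2.37 × 0.1038 = 0.2460 mA.

I ≈ 0.246 mA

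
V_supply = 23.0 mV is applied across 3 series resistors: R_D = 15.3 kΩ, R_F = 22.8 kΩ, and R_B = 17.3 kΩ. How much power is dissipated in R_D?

P ≈ 2.64 nW

ΣR = 55.40 kΩ → I = 23.0/55.40 = 0.4152 µA.
P(R_D) = I²·R_D = (0.4152)² × 15.3 = 2.637 nW.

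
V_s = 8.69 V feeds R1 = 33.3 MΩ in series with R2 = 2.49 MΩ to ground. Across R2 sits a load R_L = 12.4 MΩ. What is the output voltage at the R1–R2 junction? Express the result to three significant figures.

V_out ≈ 0.509 V

The load sits in parallel with R2, giving an effective lower resistance R2' = R2·R_L/(R2+R_L) = 2.074 MΩ.
Then V_out = V_s · R2'/(R1 + R2') = 8.69 × 2.074/35.37 = 0.5094 V.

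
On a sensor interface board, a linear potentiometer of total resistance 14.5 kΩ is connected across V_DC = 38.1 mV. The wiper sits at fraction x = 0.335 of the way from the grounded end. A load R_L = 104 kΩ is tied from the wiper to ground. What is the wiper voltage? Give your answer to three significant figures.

The pot divides into 9.643 kΩ above the wiper and 4.857 kΩ below.
Lower segment in parallel with the load: 4.857 ‖ 104 = 4.641 kΩ.
Then V_out = V_DC · 4.641/(9.643 + 4.641) = 12.38 mV.

V_out ≈ 12.4 mV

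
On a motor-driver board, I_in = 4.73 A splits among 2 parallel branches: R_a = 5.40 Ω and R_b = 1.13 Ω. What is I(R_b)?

Two-branch current divider: I_k = I_in · R_other/(R_1 + R_2).
So I = 4.73 × 5.40/6.530 = 3.911 A.

I ≈ 3.91 A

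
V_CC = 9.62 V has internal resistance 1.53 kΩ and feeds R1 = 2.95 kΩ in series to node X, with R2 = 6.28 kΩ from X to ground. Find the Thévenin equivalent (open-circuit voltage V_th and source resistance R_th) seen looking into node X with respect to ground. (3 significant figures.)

V_th ≈ 5.61 V, R_th ≈ 2.61 kΩ

R1' = 1.53 + 2.95 = 4.480 kΩ (source resistance + R1).
V_th is the unloaded tap voltage: V_CC · R2/(R1'+R2) = 9.62 × 0.5836 = 5.615 V.
Zeroing V_CC shorts the top of R1' to ground, so R_th = R1' ‖ R2 = 2.615 kΩ.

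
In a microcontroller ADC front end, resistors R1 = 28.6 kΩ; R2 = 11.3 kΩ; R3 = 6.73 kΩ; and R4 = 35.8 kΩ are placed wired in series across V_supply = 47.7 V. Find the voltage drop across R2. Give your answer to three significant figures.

Total series resistance ΣR = 28.6 + 11.3 + 6.73 + 35.8 = 82.43 kΩ.
Voltage divider: V = V_supply · (11.30 / 82.43) = 47.7 × 0.1371 = 6.539 V.

V ≈ 6.54 V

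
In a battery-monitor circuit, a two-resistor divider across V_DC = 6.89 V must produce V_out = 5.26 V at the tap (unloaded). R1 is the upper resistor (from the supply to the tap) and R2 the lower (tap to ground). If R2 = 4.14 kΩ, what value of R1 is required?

R1 ≈ 1.28 kΩ

Required fraction k = V_out/V_DC = 0.7634.
R1 = R2·(1/k − 1) = 4.14 × 0.3099 = 1.283 kΩ.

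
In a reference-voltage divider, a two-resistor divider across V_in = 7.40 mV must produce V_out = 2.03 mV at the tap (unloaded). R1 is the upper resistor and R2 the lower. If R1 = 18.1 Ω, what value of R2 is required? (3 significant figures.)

R2 ≈ 6.84 Ω

Required fraction k = V_out/V_in = 0.2743.
Rearranging, R2 = R1·k/(1−k) = 18.1 × 0.3780 = 6.842 Ω.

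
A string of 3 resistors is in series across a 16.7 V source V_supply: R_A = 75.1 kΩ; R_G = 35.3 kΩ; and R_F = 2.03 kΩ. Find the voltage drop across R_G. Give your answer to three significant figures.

Total series resistance ΣR = 75.1 + 35.3 + 2.03 = 112.4 kΩ.
V = V_supply · R/ΣR = 16.7 × 0.3140 = 5.243 V.

V ≈ 5.24 V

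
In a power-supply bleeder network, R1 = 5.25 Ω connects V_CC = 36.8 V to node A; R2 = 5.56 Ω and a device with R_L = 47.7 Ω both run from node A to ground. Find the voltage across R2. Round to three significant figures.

V_out ≈ 17.9 V

The load sits in parallel with R2, giving an effective lower resistance R2' = R2·R_L/(R2+R_L) = 4.980 Ω.
Then V_out = V_CC · R2'/(R1 + R2') = 36.8 × 4.980/10.23 = 17.91 V.
(Unloaded it would be 18.9 V; the load pulls it down.)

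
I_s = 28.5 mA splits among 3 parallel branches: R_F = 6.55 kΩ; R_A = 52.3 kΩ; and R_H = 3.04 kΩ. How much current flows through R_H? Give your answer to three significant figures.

I ≈ 18.7 mA

Total conductance ΣG = 1/6.55 + 1/52.3 + 1/3.04 = 0.5007 (units of 1/kΩ).
Current divider: I(R_H) = I_s · G_k/ΣG = 28.5 × (0.3289/0.5007) = 28.5 × 0.6569 = 18.72 mA.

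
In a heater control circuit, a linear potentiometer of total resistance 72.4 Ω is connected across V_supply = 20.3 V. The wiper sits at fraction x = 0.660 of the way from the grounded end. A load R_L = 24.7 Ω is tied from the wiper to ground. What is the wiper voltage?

Split the track: R_lower = x·R_p = 47.78 Ω, R_upper = (1−x)·R_p = 24.62 Ω.
(x·R_p) ‖ R_L = 16.28 Ω.
Loaded-divider output: V_out = 20.3 × 0.3981 = 8.082 V.
(Unloaded: V_out = x·V_supply = 13.4 V.)

V_out ≈ 8.08 V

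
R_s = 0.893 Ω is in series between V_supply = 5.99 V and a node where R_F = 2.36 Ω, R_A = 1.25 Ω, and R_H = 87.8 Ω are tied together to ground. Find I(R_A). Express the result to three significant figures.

I ≈ 2.28 A

Combine the parallel branches: R_p = (1/2.36 + 1/1.25 + 1/87.8)⁻¹ = 0.8096 Ω.
V_A = 5.99 × 0.8096/1.703 = 2.848 V.
Branch current I = V_A/R_A = 2.848/1.25 = 2.279 A.
(Equivalently: I_total = 3.518 A, then current-divider fraction G_k/ΣG = 0.6477.)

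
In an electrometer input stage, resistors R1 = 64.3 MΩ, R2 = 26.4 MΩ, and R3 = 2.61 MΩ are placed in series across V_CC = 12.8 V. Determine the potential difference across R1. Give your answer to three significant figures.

Total series resistance ΣR = 64.3 + 26.4 + 2.61 = 93.31 MΩ.
By the voltage-divider rule, V = 12.8 × 64.30/93.31 = 8.820 V.

V ≈ 8.82 V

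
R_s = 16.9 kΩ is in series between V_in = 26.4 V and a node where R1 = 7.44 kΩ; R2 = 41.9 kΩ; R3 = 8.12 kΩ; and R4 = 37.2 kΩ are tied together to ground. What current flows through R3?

Combine the parallel branches: R_p = (1/7.44 + 1/41.9 + 1/8.12 + 1/37.2)⁻¹ = 3.243 kΩ.
V_A by voltage divider: V_A = 26.4 × 3.243/(16.9 + 3.243) = 4.251 V.
Branch current I = V_A/R3 = 4.251/8.12 = 0.5235 mA.

I ≈ 0.524 mA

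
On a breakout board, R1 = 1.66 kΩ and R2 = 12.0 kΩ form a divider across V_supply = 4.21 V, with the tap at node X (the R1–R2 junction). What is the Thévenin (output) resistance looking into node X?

R_th ≈ 1.46 kΩ

Looking into X with the source shorted: R_th = R1·R2/(R1+R2) = 1.660 × 12.0/13.66 = 1.458 kΩ.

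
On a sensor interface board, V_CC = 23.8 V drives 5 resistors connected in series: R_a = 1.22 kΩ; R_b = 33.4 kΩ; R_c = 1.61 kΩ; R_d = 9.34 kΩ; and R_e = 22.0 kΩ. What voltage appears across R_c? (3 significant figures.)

V ≈ 0.567 V

Total series resistance ΣR = 1.22 + 33.4 + 1.61 + 9.34 + 22.0 = 67.57 kΩ.
Voltage divider: V = V_CC · (1.610 / 67.57) = 23.8 × 0.02383 = 0.5671 V.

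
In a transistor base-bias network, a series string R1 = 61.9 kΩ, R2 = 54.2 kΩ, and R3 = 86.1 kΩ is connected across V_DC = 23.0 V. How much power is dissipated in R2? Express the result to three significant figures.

P ≈ 0.701 mW

The common current is I = 23.0/202.2 = 0.1137 mA.
P(R2) = I²·R2 = (0.1137)² × 54.2 = 0.7013 mW.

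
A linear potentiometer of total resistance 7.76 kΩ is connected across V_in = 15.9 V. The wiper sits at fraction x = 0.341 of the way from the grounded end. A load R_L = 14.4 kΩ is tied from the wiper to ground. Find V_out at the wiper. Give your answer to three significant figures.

Lower segment x·R_p = 2.646 kΩ; upper segment (1−x)·R_p = 5.114 kΩ.
Lower segment in parallel with the load: 2.646 ‖ 14.4 = 2.235 kΩ.
Loaded-divider output: V_out = 15.9 × 0.3042 = 4.836 V.
(Unloaded: V_out = x·V_in = 5.42 V.)

V_out ≈ 4.84 V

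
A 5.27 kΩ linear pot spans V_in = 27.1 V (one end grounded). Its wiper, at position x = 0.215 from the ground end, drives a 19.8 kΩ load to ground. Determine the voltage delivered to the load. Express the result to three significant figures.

Lower segment x·R_p = 1.133 kΩ; upper segment (1−x)·R_p = 4.137 kΩ.
R_L loads the lower segment: effective lower R = 1.072 kΩ.
Then V_out = V_in · 1.072/(4.137 + 1.072) = 5.576 V.

V_out ≈ 5.58 V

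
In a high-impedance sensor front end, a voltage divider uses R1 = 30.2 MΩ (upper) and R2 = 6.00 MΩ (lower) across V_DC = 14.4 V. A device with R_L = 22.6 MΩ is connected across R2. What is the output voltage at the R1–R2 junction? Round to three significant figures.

V_out ≈ 1.95 V

R2 ‖ R_L = (6.00 × 22.6)/(6.00 + 22.6) = 4.741 MΩ.
Now apply the divider: V_out = 14.4 × 0.1357 = 1.954 V.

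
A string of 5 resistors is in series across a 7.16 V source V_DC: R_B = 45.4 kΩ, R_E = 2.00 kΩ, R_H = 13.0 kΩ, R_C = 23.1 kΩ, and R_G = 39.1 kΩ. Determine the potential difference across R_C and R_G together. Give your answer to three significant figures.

ΣR = 45.4 + 2.00 + 13.0 + 23.1 + 39.1 = 122.6 kΩ.
R_{R_C..R_G} = 23.1 + 39.1 = 62.20 kΩ.
Voltage divider: V = V_DC · (62.20 / 122.6) = 7.16 × 0.5073 = 3.633 V.

V ≈ 3.63 V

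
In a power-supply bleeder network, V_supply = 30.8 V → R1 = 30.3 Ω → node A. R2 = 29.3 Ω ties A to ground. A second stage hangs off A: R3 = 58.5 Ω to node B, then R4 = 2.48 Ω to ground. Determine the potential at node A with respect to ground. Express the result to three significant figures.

V_A ≈ 12.2 V

Node A sees R2 in parallel with the series input of stage 2, R3 + R4 = 60.98 Ω.
Effective lower resistance at A: R2 ‖ 60.98 = 19.79 Ω.
First divider: V_A = V_supply · 19.79/(30.3 + 19.79) = 12.17 V.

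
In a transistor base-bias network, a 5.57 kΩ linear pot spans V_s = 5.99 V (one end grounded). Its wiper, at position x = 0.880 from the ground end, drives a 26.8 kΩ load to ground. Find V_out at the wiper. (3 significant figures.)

Split the track: R_lower = x·R_p = 4.902 kΩ, R_upper = (1−x)·R_p = 0.6684 kΩ.
R_L loads the lower segment: effective lower R = 4.144 kΩ.
V_out = 5.99 × 4.144/(0.6684 + 4.144) = 5.158 V.
(Unloaded: V_out = x·V_s = 5.27 V.)

V_out ≈ 5.16 V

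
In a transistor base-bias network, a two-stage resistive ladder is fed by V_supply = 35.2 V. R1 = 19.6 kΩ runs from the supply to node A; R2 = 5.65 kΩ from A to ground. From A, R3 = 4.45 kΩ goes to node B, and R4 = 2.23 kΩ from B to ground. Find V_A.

V_A ≈ 4.75 V

Node A sees R2 in parallel with the series input of stage 2, R3 + R4 = 6.680 kΩ.
R2 ‖ (R3+R4) = 3.061 kΩ.
First divider: V_A = V_supply · 3.061/(19.6 + 3.061) = 4.755 V.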